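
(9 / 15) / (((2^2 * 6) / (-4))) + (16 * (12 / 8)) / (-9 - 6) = -17 / 10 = -1.70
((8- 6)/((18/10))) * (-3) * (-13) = 130/3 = 43.33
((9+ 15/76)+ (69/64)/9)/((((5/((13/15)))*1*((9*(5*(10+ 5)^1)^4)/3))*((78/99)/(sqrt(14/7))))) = 373879*sqrt(2)/17313750000000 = 0.00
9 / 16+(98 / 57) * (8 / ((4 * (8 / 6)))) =955 / 304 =3.14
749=749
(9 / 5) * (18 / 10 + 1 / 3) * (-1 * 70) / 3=-448 / 5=-89.60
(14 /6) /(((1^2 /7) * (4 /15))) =245 /4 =61.25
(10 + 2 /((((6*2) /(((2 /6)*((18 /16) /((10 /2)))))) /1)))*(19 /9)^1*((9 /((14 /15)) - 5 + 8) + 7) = 93005 /224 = 415.20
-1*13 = -13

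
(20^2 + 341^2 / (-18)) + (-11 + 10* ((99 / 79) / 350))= -302154653 / 49770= -6071.02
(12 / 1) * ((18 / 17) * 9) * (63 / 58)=61236 / 493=124.21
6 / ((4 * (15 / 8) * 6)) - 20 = -298 / 15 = -19.87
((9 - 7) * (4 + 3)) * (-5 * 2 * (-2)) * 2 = 560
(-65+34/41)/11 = -2631/451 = -5.83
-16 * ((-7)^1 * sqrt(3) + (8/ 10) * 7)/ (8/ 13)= -728/ 5 + 182 * sqrt(3)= 169.63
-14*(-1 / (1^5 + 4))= 14 / 5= 2.80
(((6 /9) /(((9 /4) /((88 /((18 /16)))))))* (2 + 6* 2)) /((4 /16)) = 315392 /243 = 1297.91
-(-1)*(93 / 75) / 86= 31 / 2150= 0.01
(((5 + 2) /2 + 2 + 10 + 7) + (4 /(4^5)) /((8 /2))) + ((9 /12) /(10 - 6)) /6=23073 /1024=22.53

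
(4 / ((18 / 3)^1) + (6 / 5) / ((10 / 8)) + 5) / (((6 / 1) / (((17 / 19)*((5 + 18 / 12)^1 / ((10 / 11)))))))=1208207 / 171000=7.07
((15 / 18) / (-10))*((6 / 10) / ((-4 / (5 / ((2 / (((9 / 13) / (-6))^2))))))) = 9 / 21632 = 0.00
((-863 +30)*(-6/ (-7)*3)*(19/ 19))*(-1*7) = 14994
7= 7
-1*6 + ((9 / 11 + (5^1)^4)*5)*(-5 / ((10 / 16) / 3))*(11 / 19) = -826194 / 19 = -43483.89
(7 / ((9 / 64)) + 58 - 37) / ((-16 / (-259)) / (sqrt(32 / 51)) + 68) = 42730597 / 41053518 - 164983 * sqrt(102) / 1395819612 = 1.04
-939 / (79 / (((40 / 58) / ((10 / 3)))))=-5634 / 2291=-2.46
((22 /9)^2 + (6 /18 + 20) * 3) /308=775 /3564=0.22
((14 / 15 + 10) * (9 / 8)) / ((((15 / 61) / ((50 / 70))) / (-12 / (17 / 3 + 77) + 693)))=107435457 / 4340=24754.71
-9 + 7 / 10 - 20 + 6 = -223 / 10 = -22.30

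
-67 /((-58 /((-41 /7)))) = -2747 /406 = -6.77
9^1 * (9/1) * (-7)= -567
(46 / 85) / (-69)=-2 / 255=-0.01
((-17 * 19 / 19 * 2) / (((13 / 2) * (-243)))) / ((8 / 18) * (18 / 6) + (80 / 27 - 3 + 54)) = 68 / 174681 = 0.00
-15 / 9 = -5 / 3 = -1.67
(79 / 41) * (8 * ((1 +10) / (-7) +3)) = 22.02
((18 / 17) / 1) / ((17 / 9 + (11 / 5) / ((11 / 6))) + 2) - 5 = -18655 / 3893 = -4.79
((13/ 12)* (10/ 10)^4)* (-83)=-1079/ 12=-89.92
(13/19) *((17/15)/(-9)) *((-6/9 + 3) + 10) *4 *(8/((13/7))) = -140896/7695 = -18.31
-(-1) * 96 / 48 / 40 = 0.05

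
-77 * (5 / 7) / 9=-55 / 9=-6.11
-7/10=-0.70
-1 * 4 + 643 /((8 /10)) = 3199 /4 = 799.75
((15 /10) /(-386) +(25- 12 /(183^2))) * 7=174.97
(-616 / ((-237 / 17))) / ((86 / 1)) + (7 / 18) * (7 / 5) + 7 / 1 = 8.06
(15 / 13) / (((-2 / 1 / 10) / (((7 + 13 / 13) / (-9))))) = 5.13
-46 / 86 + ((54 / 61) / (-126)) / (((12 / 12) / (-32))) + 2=31029 / 18361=1.69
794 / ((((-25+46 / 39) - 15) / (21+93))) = -1765062 / 757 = -2331.65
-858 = -858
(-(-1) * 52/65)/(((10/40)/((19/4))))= 76/5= 15.20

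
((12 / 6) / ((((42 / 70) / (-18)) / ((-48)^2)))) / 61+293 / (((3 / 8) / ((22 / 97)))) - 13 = -37312955 / 17751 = -2102.02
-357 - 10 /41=-14647 /41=-357.24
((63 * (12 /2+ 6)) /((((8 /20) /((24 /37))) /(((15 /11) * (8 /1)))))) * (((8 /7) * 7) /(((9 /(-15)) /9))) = -653184000 /407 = -1604874.69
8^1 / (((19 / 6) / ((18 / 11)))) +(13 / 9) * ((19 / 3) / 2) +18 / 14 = 789527 / 79002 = 9.99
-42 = -42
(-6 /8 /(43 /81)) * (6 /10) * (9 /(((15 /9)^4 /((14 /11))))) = -3720087 /2956250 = -1.26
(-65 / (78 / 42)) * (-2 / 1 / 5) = 14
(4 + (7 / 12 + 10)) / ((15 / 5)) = 175 / 36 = 4.86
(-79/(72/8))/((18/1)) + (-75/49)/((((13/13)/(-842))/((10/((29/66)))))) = 6751885741/230202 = 29330.27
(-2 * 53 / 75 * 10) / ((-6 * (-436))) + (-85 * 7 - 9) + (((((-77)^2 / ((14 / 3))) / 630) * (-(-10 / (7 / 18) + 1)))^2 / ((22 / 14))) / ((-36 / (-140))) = 783089659 / 141264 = 5543.45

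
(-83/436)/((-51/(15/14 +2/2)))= 0.01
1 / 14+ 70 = 981 / 14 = 70.07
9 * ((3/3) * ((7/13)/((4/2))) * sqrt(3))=63 * sqrt(3)/26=4.20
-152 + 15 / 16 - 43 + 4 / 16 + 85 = -1741 / 16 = -108.81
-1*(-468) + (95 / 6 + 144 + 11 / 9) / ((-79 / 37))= 558233 / 1422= 392.57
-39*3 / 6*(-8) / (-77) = -156 / 77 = -2.03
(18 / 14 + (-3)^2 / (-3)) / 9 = -0.19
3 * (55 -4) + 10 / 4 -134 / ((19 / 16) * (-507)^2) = 1518898253 / 9767862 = 155.50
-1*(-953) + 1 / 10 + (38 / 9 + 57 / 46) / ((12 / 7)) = 23754139 / 24840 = 956.29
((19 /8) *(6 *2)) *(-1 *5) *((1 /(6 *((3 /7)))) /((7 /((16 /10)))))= -38 /3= -12.67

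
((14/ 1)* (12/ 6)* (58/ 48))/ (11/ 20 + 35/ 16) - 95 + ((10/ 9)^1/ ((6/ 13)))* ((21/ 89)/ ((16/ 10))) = -4276885/ 51976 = -82.29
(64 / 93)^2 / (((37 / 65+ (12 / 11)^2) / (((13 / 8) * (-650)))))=-34027136000 / 119676213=-284.33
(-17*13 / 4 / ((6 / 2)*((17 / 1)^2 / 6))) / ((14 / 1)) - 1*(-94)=44731 / 476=93.97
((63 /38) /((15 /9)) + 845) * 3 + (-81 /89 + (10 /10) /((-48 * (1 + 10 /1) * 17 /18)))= 32090613039 /12648680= 2537.07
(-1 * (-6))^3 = 216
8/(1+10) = 8/11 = 0.73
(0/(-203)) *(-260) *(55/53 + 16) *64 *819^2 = 0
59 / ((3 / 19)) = 373.67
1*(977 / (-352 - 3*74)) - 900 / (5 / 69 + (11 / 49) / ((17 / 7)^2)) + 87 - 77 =-2572755737 / 316274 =-8134.58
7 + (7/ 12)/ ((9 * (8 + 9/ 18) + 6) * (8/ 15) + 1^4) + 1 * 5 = 6487/ 540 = 12.01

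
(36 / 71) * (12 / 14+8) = 4.49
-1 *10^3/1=-1000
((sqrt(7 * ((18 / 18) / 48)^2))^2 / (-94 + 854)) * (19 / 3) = 7 / 276480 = 0.00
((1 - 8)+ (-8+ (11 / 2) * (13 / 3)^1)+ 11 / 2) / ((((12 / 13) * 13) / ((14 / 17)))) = 301 / 306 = 0.98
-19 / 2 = -9.50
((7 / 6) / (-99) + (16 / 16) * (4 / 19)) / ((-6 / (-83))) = 186169 / 67716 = 2.75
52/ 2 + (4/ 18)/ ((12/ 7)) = 1411/ 54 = 26.13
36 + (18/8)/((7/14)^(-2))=585/16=36.56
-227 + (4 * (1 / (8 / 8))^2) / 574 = -65147 / 287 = -226.99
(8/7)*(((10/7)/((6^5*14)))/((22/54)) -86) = -13349947/135828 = -98.29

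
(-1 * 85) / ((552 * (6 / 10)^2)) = -2125 / 4968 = -0.43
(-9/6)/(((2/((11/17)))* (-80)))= 0.01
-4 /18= -2 /9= -0.22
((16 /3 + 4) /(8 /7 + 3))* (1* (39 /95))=2548 /2755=0.92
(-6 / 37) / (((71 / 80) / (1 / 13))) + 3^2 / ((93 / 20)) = 2034180 / 1058681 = 1.92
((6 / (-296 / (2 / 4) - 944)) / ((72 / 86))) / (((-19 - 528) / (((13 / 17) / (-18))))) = -559 / 1542592512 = -0.00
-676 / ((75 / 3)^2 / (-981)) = 663156 / 625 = 1061.05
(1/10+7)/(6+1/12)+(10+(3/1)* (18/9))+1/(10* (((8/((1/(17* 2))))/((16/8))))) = 340885/19856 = 17.17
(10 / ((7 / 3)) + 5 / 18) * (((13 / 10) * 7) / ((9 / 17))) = 25415 / 324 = 78.44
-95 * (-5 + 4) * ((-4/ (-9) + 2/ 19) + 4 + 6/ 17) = 71260/ 153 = 465.75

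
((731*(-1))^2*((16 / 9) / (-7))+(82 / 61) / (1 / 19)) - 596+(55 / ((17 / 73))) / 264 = -71226623395 / 522648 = -136280.29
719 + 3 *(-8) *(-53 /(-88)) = 7750 /11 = 704.55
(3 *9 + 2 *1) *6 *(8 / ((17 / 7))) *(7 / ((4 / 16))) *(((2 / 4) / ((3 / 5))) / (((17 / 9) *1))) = 2046240 / 289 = 7080.42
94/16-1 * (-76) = 655/8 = 81.88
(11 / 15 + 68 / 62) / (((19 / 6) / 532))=47656 / 155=307.46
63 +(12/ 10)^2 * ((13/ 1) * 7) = 4851/ 25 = 194.04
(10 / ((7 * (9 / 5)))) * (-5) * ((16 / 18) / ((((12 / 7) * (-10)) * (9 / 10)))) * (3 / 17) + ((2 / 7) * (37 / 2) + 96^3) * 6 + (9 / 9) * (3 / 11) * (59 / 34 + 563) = 10131583273673 / 1908522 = 5308601.77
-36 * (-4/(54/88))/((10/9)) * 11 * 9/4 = 26136/5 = 5227.20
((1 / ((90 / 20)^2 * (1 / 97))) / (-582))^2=0.00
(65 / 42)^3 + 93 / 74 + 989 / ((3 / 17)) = 15376518593 / 2741256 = 5609.30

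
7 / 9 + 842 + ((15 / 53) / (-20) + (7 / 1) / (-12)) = 401720 / 477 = 842.18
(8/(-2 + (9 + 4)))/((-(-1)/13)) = 104/11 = 9.45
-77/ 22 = -7/ 2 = -3.50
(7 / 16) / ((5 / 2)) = 7 / 40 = 0.18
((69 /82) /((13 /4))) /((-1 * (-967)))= 138 /515411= 0.00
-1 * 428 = -428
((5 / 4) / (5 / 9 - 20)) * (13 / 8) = -117 / 1120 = -0.10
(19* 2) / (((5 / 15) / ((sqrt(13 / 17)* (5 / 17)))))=570* sqrt(221) / 289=29.32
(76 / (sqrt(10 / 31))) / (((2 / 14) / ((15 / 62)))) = 399 * sqrt(310) / 31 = 226.62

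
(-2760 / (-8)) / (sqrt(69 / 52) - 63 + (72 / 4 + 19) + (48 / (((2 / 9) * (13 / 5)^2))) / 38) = -357977307480 / 26050786111 - 547250730 * sqrt(897) / 26050786111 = -14.37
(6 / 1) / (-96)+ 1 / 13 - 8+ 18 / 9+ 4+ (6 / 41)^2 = -686765 / 349648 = -1.96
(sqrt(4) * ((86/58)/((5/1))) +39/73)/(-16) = -11933/169360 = -0.07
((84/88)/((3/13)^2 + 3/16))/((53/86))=116272/18073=6.43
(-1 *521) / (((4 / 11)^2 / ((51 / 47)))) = -3215091 / 752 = -4275.39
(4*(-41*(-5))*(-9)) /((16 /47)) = -86715 /4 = -21678.75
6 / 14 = 3 / 7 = 0.43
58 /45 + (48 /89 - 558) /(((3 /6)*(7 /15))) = -66942766 /28035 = -2387.83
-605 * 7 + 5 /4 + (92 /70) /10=-2963533 /700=-4233.62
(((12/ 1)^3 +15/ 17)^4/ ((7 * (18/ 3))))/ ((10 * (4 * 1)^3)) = 248734596989745387/ 748348160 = 332378176.74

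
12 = 12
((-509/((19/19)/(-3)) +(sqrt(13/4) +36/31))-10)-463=sqrt(13)/2 +32710/31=1056.96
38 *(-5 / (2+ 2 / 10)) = -950 / 11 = -86.36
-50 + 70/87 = -49.20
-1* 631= -631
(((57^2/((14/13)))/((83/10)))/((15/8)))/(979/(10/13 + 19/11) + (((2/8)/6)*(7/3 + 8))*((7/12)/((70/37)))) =16543388160/33476211799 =0.49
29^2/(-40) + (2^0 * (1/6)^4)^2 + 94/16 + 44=242284613/8398080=28.85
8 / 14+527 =3693 / 7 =527.57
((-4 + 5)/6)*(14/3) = 7/9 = 0.78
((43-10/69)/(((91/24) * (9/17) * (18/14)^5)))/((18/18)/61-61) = -7362448009/73888899435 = -0.10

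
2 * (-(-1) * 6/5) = 2.40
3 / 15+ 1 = 6 / 5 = 1.20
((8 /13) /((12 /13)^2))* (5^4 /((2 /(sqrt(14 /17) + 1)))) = 8125* sqrt(238) /612 + 8125 /36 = 430.51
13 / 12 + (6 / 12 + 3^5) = 2935 / 12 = 244.58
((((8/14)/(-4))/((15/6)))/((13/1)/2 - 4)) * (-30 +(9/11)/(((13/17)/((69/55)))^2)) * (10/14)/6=0.08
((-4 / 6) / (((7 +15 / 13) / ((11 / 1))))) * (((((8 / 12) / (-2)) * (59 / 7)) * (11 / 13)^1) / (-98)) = -7139 / 327222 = -0.02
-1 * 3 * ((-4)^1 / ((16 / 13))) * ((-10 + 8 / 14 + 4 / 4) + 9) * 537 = 20943 / 7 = 2991.86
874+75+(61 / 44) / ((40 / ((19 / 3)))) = 5011879 / 5280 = 949.22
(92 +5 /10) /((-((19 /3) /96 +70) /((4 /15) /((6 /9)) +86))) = -114.06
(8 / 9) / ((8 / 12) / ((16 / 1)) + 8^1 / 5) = 320 / 591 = 0.54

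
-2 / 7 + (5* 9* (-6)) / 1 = -1892 / 7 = -270.29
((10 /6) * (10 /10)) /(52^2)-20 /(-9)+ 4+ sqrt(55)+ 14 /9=sqrt(55)+ 189295 /24336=15.19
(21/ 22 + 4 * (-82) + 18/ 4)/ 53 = -6.09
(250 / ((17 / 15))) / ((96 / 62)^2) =600625 / 6528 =92.01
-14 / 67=-0.21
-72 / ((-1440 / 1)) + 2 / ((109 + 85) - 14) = 11 / 180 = 0.06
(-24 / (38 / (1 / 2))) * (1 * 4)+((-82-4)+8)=-1506 / 19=-79.26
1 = 1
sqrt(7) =2.65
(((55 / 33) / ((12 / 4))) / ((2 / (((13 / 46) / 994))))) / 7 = 65 / 5761224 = 0.00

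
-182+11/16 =-2901/16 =-181.31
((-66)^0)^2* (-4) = -4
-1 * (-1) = 1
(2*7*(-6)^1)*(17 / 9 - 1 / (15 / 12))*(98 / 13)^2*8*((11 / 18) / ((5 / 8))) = -4638194176 / 114075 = -40659.16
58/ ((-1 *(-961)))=58/ 961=0.06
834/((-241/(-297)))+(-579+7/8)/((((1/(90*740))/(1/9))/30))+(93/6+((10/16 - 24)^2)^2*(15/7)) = -882421408974673/6909952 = -127702972.32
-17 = -17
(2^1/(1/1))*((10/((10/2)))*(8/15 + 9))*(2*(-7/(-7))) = 1144/15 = 76.27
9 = 9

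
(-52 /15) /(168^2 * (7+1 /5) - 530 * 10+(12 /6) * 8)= -13 /742233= -0.00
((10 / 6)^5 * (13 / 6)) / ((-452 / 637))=-25878125 / 659016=-39.27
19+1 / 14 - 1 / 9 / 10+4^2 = 11044 / 315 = 35.06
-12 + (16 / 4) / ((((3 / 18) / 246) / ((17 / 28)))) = 25008 / 7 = 3572.57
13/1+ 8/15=203/15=13.53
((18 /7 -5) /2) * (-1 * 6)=51 /7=7.29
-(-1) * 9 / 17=9 / 17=0.53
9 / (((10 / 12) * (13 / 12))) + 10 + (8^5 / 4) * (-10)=-5323502 / 65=-81900.03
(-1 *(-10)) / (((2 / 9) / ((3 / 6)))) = 45 / 2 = 22.50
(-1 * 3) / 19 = -3 / 19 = -0.16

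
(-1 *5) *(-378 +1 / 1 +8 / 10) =1881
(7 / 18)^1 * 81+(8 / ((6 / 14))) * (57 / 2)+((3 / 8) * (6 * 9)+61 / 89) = 208059 / 356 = 584.44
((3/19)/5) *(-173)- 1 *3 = -804/95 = -8.46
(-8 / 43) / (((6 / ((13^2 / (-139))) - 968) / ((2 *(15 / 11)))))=20280 / 38886749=0.00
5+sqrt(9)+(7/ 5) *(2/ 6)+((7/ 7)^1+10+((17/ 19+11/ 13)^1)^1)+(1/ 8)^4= 321842809/ 15175680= 21.21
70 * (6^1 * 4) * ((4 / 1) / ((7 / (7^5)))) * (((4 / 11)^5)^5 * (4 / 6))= 12110719829954548203520 / 108347059433883722041830251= 0.00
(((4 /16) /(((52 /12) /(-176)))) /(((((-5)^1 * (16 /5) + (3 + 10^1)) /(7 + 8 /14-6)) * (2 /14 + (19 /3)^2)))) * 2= 1089 /4121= 0.26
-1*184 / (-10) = 92 / 5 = 18.40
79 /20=3.95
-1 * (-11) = 11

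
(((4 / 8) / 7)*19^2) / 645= 0.04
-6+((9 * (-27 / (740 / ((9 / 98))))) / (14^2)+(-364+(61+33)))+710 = 6168839093 / 14213920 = 434.00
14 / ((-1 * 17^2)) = -14 / 289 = -0.05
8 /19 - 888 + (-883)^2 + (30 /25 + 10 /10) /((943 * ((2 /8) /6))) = 69768930321 /89585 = 778801.48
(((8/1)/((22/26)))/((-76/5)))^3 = -2197000/9129329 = -0.24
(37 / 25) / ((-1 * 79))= -37 / 1975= -0.02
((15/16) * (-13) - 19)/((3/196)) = -2037.58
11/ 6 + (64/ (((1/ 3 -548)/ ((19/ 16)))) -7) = -52301/ 9858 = -5.31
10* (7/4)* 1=35/2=17.50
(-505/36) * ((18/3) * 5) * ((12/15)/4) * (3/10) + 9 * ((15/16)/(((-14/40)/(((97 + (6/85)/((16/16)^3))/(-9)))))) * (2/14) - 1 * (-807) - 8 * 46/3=696.23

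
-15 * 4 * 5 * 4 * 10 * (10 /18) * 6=-40000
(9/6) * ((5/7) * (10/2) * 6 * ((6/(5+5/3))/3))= 135/14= 9.64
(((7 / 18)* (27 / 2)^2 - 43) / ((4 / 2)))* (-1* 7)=-1561 / 16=-97.56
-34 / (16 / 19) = -323 / 8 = -40.38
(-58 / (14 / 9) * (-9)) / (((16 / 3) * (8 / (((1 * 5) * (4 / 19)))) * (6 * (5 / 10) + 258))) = 0.03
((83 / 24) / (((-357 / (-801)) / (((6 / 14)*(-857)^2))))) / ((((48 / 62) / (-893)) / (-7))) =150190649564129 / 7616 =19720410919.66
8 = 8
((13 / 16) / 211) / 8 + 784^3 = 13014893330445 / 27008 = 481890304.00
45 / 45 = 1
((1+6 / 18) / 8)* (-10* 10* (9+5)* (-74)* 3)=51800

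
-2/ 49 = -0.04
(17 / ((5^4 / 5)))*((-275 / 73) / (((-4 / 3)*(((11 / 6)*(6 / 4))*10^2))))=51 / 36500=0.00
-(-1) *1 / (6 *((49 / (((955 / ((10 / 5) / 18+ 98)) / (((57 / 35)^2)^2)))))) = 29246875 / 6213965922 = 0.00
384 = 384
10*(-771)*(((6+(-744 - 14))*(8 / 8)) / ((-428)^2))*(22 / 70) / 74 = 398607 / 2965291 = 0.13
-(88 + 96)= -184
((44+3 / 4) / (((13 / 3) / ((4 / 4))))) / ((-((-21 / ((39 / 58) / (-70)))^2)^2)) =-1179789 / 2609493898291840000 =-0.00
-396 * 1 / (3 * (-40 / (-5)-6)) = -66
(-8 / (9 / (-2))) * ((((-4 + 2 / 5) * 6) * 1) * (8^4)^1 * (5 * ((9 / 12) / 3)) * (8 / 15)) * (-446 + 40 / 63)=14710472704 / 315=46699913.35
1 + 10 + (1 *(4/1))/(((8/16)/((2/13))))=159/13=12.23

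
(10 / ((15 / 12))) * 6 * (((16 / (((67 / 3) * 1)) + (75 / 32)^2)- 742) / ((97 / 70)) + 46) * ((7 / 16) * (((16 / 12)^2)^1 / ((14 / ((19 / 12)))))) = -3406856997 / 1663744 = -2047.71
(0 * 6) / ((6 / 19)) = 0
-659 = -659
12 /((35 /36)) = 432 /35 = 12.34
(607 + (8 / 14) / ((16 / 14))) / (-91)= -1215 / 182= -6.68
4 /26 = 2 /13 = 0.15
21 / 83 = 0.25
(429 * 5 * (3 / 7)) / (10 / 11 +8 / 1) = 70785 / 686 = 103.19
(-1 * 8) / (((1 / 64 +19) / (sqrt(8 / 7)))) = -1024 * sqrt(14) / 8519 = -0.45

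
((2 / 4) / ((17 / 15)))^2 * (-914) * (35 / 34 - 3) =6889275 / 19652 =350.56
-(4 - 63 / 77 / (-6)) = -91 / 22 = -4.14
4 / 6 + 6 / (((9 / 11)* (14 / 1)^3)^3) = 0.67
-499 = -499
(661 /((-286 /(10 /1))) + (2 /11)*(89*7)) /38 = 2.37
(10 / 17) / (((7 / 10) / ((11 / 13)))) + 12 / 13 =2528 / 1547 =1.63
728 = 728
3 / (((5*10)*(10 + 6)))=3 / 800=0.00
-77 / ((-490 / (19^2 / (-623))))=-3971 / 43610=-0.09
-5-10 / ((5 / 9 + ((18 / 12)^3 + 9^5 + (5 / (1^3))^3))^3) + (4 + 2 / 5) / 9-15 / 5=-26145292880748801566678 / 3480882188265350627895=-7.51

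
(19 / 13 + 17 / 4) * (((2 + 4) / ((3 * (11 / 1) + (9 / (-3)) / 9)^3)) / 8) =24057 / 195767936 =0.00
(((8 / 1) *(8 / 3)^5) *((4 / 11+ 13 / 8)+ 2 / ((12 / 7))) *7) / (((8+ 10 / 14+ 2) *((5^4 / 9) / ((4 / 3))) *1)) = 5349965824 / 125296875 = 42.70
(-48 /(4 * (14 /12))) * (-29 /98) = 1044 /343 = 3.04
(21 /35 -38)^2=34969 /25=1398.76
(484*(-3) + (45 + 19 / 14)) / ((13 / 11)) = -216469 / 182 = -1189.39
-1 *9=-9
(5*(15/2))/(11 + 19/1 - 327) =-25/198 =-0.13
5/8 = 0.62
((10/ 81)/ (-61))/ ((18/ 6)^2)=-0.00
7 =7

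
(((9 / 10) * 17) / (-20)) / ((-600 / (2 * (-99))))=-5049 / 20000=-0.25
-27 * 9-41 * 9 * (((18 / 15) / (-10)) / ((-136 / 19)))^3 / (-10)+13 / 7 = -663451041646481 / 2751280000000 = -241.14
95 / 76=5 / 4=1.25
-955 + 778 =-177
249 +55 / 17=4288 / 17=252.24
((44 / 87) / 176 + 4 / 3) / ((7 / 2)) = 155 / 406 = 0.38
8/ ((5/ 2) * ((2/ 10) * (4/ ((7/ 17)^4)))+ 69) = 19208/ 332711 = 0.06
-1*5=-5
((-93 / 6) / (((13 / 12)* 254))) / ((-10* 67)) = 93 / 1106170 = 0.00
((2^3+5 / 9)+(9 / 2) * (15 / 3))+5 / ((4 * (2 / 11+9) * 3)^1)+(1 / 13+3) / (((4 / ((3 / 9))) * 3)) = 163791 / 5252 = 31.19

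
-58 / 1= -58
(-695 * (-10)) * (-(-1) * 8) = 55600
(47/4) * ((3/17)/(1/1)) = 141/68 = 2.07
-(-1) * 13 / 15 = 13 / 15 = 0.87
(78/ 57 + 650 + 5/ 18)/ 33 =222863/ 11286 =19.75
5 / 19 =0.26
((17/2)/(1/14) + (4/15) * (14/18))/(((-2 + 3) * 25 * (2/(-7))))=-112651/6750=-16.69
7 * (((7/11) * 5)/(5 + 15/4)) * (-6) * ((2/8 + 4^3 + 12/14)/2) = -5469/11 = -497.18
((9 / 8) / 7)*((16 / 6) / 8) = 0.05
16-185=-169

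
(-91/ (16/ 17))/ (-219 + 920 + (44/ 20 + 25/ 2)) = -455/ 3368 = -0.14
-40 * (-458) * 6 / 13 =109920 / 13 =8455.38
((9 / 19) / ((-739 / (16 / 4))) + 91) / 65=255539 / 182533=1.40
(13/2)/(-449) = -13/898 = -0.01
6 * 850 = 5100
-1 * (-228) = 228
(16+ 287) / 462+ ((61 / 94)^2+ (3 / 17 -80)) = -78.75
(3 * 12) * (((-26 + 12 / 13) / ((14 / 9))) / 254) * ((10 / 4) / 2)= -66015 / 23114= -2.86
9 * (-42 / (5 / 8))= -3024 / 5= -604.80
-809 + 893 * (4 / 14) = -3877 / 7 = -553.86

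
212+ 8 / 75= 15908 / 75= 212.11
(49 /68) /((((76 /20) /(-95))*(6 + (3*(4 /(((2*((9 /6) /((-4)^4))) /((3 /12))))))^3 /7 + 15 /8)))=-17150 /2281708873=-0.00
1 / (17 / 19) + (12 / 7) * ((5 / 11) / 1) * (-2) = -577 / 1309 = -0.44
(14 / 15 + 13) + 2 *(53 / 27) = 2411 / 135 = 17.86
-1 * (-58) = 58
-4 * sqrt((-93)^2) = -372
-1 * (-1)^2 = -1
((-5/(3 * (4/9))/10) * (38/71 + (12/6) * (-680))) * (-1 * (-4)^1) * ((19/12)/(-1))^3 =-110340733/13632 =-8094.24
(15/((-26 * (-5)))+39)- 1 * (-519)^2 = -7002369/26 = -269321.88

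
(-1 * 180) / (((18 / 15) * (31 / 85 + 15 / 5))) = -6375 / 143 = -44.58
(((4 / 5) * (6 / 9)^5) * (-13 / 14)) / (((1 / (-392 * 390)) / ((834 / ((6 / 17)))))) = 2862519296 / 81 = 35339744.40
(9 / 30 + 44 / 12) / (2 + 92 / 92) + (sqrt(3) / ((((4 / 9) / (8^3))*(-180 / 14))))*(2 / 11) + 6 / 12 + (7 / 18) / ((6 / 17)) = 1579 / 540- 896*sqrt(3) / 55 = -25.29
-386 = -386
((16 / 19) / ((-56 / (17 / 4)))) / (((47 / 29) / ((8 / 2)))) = -986 / 6251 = -0.16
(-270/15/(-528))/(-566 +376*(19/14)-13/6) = -0.00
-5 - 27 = -32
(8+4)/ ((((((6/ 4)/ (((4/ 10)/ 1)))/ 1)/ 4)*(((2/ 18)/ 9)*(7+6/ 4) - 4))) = -10368/ 3155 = -3.29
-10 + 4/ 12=-29/ 3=-9.67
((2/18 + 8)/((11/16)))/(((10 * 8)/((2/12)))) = 73/2970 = 0.02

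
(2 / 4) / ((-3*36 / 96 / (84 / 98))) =-8 / 21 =-0.38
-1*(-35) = 35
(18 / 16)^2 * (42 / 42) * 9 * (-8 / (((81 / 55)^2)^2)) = -9150625 / 472392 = -19.37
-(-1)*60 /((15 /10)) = 40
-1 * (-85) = 85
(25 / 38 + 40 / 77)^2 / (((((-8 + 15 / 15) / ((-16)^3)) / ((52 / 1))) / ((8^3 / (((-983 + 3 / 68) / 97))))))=-2134186462176870400 / 1001450830303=-2131094.61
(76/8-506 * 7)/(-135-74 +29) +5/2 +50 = 577/8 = 72.12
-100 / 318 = -50 / 159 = -0.31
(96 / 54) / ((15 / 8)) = 128 / 135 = 0.95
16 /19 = 0.84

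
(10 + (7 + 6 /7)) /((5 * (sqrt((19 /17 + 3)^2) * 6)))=85 /588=0.14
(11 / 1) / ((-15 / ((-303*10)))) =2222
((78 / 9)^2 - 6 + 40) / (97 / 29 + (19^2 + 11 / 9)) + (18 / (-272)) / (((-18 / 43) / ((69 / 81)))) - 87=-60658531375 / 700713072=-86.57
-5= -5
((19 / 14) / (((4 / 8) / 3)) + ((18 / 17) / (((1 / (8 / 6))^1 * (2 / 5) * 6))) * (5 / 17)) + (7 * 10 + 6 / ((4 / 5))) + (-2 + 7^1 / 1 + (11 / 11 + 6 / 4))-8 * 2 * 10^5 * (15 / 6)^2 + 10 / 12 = -121378857217 / 12138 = -9999905.85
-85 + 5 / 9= -760 / 9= -84.44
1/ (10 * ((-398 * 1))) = -0.00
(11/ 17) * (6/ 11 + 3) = 39/ 17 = 2.29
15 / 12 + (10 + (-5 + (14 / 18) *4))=337 / 36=9.36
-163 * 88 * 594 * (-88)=749789568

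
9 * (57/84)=171/28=6.11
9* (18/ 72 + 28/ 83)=1755/ 332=5.29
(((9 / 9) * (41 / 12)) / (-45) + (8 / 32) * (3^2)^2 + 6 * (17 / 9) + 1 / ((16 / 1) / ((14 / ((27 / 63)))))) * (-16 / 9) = -72466 / 1215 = -59.64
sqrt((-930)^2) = 930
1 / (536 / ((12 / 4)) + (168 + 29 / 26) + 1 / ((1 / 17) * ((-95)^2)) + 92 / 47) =33085650 / 11571420947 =0.00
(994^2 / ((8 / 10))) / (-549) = -1235045 / 549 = -2249.63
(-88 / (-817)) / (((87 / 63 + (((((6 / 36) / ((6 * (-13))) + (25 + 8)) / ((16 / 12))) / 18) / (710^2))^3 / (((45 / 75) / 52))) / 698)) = 900544997776519768185844531200000 / 16541240768552628751097026972733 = 54.44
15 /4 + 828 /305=7887 /1220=6.46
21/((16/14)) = 147/8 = 18.38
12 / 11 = 1.09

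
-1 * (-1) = 1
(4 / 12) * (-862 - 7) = -869 / 3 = -289.67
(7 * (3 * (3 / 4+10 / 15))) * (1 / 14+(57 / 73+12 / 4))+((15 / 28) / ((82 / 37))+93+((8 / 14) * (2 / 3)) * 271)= 78210319 / 251412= 311.08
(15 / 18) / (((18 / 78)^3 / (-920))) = -5053100 / 81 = -62383.95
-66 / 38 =-33 / 19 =-1.74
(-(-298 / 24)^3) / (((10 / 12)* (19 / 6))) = 3307949 / 4560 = 725.43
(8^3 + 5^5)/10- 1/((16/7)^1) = 29061/80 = 363.26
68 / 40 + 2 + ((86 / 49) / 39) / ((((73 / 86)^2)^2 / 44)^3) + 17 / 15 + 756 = 2464700305316971048528814514913 / 87531627633685768795433262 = 28157.83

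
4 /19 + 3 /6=0.71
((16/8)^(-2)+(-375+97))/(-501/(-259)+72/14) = -287749/7332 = -39.25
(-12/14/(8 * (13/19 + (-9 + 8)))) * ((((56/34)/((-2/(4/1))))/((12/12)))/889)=-19/15113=-0.00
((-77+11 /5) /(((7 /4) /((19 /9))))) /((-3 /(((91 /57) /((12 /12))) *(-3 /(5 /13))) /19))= -4803656 /675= -7116.53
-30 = -30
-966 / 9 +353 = 737 / 3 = 245.67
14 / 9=1.56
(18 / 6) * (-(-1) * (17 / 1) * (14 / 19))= 714 / 19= 37.58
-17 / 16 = -1.06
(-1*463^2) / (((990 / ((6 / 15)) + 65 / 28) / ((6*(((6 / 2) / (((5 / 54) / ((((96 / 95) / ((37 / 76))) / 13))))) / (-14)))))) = 160025601024 / 834114125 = 191.85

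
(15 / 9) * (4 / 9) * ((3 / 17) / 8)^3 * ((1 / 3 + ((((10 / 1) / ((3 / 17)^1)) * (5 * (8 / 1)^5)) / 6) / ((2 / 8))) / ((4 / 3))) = 278528015 / 7546368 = 36.91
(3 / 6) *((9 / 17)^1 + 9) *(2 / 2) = 81 / 17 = 4.76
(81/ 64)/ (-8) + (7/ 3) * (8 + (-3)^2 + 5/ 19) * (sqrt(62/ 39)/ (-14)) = -164 * sqrt(2418)/ 2223 - 81/ 512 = -3.79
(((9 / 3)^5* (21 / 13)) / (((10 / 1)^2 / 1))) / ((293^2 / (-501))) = -2556603 / 111603700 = -0.02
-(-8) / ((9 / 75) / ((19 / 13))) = 3800 / 39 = 97.44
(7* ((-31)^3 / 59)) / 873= -208537 / 51507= -4.05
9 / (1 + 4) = 9 / 5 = 1.80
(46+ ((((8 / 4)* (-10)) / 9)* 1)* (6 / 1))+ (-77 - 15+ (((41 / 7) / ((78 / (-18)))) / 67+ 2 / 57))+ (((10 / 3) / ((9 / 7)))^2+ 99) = 3918722200 / 84449547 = 46.40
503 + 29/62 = 31215/62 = 503.47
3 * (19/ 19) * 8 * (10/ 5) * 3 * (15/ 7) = 308.57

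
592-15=577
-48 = -48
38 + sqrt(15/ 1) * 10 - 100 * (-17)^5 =10 * sqrt(15) + 141985738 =141985776.73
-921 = -921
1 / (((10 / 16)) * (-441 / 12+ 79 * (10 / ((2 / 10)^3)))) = 32 / 1974265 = 0.00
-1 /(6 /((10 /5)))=-1 /3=-0.33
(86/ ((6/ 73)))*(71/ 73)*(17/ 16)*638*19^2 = 5976867259/ 24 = 249036135.79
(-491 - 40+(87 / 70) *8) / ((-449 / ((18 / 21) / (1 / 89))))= 9738558 / 110005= 88.53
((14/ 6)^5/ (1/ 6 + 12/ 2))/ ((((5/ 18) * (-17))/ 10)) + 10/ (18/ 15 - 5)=-2837714/ 107559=-26.38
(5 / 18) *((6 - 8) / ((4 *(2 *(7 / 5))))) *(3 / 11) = -25 / 1848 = -0.01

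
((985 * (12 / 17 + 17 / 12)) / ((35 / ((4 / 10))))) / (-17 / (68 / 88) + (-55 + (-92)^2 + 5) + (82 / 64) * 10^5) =85301 / 487365690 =0.00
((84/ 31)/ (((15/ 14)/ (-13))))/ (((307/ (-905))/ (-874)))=-806156624/ 9517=-84707.01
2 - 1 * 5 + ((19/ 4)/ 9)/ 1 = -89/ 36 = -2.47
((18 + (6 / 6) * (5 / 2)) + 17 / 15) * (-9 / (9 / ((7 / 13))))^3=-222607 / 65910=-3.38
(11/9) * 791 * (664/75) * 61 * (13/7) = 654504136/675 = 969635.76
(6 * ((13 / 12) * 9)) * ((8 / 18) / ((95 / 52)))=14.23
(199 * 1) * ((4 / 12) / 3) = 199 / 9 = 22.11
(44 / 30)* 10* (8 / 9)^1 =352 / 27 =13.04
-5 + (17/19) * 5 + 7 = 123/19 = 6.47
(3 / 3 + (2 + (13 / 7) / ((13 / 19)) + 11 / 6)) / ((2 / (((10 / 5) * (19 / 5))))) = 6023 / 210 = 28.68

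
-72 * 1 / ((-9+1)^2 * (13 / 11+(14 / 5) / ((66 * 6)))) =-405 / 428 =-0.95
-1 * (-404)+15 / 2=823 / 2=411.50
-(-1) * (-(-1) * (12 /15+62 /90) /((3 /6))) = 134 /45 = 2.98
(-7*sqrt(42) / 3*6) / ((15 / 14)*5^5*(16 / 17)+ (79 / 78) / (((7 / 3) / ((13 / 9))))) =-29988*sqrt(42) / 6751343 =-0.03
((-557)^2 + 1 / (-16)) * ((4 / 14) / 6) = 1654661 / 112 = 14773.76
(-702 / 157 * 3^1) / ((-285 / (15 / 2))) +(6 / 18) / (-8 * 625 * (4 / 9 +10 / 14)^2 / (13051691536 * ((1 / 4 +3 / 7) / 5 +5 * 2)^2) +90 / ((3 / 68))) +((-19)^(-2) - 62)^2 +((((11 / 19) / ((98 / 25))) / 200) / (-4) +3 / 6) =4184444974561176124687902437196049 / 1088421027021091115794212057280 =3844.51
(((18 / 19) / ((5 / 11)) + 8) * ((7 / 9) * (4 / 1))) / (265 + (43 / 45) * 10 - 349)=-13412 / 31825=-0.42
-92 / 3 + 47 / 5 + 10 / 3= -269 / 15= -17.93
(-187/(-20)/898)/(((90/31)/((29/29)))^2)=179707/145476000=0.00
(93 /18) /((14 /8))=62 /21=2.95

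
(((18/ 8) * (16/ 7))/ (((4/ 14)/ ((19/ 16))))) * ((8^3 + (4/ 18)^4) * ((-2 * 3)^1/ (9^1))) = -15956428/ 2187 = -7296.03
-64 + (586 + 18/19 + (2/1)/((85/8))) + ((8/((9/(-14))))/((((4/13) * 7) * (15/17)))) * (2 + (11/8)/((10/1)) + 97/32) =853419379/1744200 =489.29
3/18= 1/6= 0.17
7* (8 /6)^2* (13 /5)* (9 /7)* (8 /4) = 416 /5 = 83.20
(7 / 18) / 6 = 7 / 108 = 0.06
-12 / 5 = -2.40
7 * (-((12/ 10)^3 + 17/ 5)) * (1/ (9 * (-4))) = 4487/ 4500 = 1.00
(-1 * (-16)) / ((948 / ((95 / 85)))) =76 / 4029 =0.02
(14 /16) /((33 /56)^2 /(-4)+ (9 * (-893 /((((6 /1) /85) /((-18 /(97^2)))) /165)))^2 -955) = 971697388256 /1434405395542356727871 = 0.00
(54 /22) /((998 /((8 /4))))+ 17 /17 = 5516 /5489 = 1.00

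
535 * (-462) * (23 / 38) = -2842455 / 19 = -149602.89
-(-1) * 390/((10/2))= 78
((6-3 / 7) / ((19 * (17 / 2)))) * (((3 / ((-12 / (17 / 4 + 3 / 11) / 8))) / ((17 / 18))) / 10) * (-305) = 10.08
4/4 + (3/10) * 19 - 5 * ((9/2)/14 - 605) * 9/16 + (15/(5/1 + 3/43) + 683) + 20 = 589235527/244160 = 2413.32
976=976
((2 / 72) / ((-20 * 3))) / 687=-1 / 1483920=-0.00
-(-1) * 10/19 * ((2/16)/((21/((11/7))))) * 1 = 55/11172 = 0.00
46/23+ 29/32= 93/32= 2.91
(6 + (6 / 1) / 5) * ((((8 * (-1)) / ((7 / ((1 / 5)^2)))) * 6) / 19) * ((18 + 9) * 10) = -93312 / 3325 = -28.06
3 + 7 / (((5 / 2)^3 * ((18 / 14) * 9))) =30767 / 10125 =3.04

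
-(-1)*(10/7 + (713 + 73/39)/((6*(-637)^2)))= 67835330/47474973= 1.43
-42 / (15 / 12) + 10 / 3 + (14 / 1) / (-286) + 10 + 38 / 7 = -223529 / 15015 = -14.89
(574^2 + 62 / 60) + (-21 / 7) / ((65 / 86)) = 25698899 / 78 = 329473.06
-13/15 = -0.87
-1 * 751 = -751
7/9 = 0.78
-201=-201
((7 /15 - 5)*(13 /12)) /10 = -221 /450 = -0.49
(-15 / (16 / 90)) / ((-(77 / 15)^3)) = 0.62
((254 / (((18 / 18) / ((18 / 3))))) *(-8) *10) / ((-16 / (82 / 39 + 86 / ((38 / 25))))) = 110446820 / 247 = 447153.12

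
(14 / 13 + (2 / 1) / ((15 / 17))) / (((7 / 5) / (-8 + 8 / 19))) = -31296 / 1729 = -18.10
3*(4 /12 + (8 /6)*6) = 25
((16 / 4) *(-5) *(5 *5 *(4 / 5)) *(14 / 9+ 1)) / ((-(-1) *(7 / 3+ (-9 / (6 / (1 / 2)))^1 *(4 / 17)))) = -473.94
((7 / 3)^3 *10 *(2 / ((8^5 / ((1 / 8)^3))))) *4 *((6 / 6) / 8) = 1715 / 226492416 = 0.00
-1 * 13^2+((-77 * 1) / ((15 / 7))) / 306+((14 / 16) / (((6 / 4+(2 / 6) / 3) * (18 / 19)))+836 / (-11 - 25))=-102104089 / 532440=-191.77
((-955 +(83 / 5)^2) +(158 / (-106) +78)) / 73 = -798883 / 96725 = -8.26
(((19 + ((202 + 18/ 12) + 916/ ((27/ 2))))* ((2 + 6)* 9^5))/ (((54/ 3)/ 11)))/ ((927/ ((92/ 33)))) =25964424/ 103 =252081.79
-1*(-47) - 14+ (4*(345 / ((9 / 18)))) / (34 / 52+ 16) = 86049 / 433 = 198.73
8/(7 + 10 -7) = 4/5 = 0.80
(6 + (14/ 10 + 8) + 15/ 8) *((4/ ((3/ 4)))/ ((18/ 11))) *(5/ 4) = 7601/ 108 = 70.38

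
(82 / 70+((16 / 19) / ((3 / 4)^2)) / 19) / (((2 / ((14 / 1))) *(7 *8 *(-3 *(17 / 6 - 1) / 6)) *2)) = -142169 / 1667820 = -0.09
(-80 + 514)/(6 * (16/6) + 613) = 434/629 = 0.69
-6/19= -0.32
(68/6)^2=1156/9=128.44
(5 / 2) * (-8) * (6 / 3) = -40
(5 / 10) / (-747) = -1 / 1494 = -0.00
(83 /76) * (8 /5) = 1.75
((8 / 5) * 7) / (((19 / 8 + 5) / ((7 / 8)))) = 392 / 295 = 1.33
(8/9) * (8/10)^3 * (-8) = -4096/1125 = -3.64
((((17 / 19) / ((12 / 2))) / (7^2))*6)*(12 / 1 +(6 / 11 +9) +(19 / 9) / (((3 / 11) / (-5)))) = -1768 / 5643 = -0.31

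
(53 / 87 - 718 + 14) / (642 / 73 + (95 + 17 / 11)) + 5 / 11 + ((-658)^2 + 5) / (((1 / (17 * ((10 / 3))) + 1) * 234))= 329886844765165 / 182058160284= 1811.99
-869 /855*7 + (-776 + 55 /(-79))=-52942502 /67545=-783.81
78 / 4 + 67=173 / 2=86.50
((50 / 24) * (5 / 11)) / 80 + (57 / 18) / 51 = 7963 / 107712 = 0.07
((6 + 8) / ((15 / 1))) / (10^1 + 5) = 14 / 225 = 0.06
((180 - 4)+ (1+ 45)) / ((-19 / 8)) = -1776 / 19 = -93.47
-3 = -3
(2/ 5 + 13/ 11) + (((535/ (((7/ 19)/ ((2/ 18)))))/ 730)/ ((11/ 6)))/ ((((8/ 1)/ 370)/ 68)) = 32102296/ 84315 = 380.74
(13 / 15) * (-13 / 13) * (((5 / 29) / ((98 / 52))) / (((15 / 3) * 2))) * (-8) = 1352 / 21315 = 0.06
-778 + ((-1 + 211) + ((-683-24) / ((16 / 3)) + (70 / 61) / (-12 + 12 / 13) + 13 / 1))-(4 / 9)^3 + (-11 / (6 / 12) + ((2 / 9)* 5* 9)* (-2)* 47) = -1649.75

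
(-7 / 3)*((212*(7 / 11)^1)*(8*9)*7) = -1745184 / 11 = -158653.09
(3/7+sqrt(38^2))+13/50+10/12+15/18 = 42373/1050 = 40.36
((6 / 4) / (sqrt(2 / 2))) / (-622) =-3 / 1244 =-0.00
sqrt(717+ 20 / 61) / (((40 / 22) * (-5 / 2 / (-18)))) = 693 * sqrt(54473) / 1525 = 106.06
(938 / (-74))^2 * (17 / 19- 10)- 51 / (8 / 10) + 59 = -152707221 / 104044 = -1467.72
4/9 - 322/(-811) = 6142/7299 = 0.84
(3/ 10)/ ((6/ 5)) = 1/ 4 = 0.25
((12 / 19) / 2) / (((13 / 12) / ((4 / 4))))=72 / 247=0.29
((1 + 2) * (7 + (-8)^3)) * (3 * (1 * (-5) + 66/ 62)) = 554490/ 31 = 17886.77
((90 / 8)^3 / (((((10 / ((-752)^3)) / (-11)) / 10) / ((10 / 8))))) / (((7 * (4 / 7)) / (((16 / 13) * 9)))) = 299720389320000 / 13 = 23055414563076.92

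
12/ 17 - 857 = -14557/ 17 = -856.29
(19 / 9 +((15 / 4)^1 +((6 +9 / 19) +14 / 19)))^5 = 57138715677576320701 / 149720237927424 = 381636.55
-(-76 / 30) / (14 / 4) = 76 / 105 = 0.72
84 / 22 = 42 / 11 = 3.82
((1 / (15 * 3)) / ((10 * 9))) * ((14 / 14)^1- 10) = -1 / 450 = -0.00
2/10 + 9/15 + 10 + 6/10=57/5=11.40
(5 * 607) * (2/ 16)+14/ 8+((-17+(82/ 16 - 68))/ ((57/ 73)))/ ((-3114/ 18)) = 2509403/ 6574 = 381.72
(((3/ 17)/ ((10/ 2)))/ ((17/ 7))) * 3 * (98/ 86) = 3087/ 62135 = 0.05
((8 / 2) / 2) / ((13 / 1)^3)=2 / 2197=0.00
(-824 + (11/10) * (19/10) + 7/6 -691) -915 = -2426.74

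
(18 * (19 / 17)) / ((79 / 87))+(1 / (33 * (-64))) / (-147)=9237547199 / 416953152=22.15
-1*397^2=-157609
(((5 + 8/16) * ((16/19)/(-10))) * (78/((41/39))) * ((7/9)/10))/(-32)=13013/155800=0.08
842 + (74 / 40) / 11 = 185277 / 220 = 842.17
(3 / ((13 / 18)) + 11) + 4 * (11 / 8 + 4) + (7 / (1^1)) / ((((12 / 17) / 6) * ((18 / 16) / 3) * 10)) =20483 / 390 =52.52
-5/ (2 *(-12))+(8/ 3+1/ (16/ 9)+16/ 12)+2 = 325/ 48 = 6.77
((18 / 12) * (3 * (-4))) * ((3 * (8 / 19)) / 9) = -48 / 19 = -2.53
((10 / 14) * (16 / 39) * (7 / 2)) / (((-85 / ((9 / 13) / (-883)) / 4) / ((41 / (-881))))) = -3936 / 2234972779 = -0.00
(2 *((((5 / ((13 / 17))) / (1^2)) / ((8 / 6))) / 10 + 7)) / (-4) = -779 / 208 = -3.75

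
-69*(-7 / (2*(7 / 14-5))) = -161 / 3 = -53.67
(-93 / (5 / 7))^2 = 423801 / 25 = 16952.04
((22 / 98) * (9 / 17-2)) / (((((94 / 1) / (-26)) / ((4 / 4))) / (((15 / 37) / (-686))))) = -53625 / 993730682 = -0.00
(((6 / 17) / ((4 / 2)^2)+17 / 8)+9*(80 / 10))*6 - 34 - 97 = 21371 / 68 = 314.28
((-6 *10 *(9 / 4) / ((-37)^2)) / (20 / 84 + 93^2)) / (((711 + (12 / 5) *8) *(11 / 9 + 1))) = -8505 / 1210462013128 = -0.00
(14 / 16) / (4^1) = 7 / 32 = 0.22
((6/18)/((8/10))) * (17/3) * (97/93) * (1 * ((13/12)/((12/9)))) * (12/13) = 8245/4464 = 1.85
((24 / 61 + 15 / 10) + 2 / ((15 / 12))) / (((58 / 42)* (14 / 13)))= 83109 / 35380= 2.35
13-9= 4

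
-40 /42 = -20 /21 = -0.95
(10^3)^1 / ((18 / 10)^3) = 125000 / 729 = 171.47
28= 28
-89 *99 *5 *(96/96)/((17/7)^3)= -15110865/4913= -3075.69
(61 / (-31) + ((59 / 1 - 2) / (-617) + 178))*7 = 23556414 / 19127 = 1231.58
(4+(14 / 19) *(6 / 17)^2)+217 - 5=1186560 / 5491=216.09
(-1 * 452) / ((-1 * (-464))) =-113 / 116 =-0.97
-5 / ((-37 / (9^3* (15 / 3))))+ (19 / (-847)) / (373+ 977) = 20839375547 / 42307650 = 492.57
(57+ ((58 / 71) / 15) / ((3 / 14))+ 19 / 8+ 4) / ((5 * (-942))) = -1626361 / 120387600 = -0.01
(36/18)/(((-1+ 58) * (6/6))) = 2/57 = 0.04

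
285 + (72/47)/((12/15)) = 13485/47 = 286.91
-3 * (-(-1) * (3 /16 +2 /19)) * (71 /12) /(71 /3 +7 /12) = -6319 /29488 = -0.21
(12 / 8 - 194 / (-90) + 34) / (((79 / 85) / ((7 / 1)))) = 283.61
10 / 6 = 5 / 3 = 1.67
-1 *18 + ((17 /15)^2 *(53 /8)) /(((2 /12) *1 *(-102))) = -33301 /1800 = -18.50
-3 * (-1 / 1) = 3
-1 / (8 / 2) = -0.25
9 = 9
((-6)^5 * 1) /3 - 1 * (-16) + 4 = -2572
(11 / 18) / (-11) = -1 / 18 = -0.06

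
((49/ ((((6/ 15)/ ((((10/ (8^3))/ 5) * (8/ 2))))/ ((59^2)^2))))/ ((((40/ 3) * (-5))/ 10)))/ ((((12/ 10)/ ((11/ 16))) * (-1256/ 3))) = 97968863685/ 20578304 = 4760.78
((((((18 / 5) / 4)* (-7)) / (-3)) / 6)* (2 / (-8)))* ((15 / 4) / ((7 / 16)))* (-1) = 3 / 4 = 0.75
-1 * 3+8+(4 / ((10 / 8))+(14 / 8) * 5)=339 / 20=16.95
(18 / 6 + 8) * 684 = 7524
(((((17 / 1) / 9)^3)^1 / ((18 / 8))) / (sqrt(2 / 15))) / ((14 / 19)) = 93347 * sqrt(30) / 45927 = 11.13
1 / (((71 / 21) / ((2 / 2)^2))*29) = 21 / 2059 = 0.01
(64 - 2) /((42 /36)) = 372 /7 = 53.14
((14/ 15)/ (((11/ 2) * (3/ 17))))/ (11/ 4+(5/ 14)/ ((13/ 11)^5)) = 0.33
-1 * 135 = -135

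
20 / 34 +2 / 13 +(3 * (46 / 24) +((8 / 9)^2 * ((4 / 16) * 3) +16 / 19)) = 3594731 / 453492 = 7.93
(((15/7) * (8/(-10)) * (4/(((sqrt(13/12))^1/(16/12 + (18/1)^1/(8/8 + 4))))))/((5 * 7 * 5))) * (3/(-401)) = 7104 * sqrt(39)/31929625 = 0.00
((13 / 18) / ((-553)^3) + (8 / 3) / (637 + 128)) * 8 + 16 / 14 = 454380784828 / 388112905215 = 1.17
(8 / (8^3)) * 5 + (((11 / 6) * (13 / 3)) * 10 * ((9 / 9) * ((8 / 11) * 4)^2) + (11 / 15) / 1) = 673.13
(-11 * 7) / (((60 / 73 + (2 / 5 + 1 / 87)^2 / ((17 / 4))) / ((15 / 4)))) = -271226599875 / 809461888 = -335.07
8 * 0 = 0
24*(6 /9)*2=32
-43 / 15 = -2.87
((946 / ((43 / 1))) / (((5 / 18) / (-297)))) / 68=-29403 / 85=-345.92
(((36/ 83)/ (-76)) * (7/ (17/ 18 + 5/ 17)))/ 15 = -0.00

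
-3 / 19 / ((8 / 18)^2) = -243 / 304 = -0.80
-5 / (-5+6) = -5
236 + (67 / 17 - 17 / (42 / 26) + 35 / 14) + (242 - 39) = 310531 / 714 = 434.92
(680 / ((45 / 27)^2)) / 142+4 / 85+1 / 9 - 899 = -48726958 / 54315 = -897.12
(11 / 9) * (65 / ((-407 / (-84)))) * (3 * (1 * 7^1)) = 12740 / 37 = 344.32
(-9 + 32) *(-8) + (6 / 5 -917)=-5499 / 5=-1099.80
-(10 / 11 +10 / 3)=-140 / 33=-4.24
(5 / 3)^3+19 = 638 / 27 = 23.63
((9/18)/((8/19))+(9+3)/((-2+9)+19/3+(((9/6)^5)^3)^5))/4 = 34671206899711862072790898347319077347/116787223241061394216548496916797865024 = 0.30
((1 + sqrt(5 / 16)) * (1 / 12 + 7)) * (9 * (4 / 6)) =66.26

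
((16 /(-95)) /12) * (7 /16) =-7 /1140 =-0.01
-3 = -3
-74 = -74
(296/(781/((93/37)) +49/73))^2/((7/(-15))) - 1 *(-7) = 39603667571929/7821024164527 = 5.06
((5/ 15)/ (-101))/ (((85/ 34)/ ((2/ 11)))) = -4/ 16665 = -0.00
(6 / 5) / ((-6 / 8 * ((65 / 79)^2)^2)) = -311600648 / 89253125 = -3.49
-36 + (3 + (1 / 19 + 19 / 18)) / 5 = -12031 / 342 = -35.18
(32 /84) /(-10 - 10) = -2 /105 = -0.02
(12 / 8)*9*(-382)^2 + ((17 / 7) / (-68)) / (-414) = 22835938609 / 11592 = 1969974.00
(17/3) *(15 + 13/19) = 5066/57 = 88.88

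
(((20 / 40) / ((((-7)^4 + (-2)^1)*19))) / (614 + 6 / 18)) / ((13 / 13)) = 0.00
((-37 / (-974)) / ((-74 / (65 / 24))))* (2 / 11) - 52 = -13371137 / 257136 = -52.00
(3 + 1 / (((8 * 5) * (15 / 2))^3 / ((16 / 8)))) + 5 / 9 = 48000001 / 13500000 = 3.56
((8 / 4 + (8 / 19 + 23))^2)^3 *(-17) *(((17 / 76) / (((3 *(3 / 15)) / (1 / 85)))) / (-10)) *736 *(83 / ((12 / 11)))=503602421866839305703 / 4469358695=112678900091.47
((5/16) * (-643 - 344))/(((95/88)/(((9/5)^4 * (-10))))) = 71232777/2375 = 29992.75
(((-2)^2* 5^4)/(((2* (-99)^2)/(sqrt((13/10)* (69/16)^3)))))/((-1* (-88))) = 2875* sqrt(8970)/18399744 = 0.01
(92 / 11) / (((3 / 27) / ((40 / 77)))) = 33120 / 847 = 39.10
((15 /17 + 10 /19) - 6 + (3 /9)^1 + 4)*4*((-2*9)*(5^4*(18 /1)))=67500000 /323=208978.33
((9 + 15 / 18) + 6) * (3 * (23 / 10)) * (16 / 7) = 1748 / 7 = 249.71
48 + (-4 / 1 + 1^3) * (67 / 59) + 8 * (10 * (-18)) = -82329 / 59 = -1395.41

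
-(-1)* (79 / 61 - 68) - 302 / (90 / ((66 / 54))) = -1749266 / 24705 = -70.81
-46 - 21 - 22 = -89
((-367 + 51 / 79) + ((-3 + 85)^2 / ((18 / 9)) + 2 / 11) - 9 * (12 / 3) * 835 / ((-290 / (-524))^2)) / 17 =-347678447962 / 62120465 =-5596.84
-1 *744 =-744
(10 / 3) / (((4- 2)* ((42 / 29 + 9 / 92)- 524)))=-13340 / 4181721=-0.00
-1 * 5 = -5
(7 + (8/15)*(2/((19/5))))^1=415/57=7.28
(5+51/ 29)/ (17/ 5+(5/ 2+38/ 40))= 3920/ 3973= 0.99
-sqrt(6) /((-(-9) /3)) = -sqrt(6) /3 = -0.82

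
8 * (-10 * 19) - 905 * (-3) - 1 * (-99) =1294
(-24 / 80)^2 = 9 / 100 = 0.09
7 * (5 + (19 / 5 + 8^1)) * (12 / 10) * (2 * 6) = 42336 / 25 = 1693.44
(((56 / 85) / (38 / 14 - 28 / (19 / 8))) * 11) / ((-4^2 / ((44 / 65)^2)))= 9913288 / 433463875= 0.02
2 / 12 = 1 / 6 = 0.17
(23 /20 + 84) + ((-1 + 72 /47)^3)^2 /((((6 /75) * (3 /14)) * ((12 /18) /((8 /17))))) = 315487031739879 /3664933211860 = 86.08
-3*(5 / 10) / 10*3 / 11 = -9 / 220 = -0.04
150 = 150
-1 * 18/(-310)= 0.06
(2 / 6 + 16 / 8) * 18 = 42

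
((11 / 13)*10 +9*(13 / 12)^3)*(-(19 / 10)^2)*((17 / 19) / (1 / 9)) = -48140889 / 83200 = -578.62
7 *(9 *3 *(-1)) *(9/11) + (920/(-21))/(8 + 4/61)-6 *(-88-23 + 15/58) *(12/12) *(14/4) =3568645925/1647954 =2165.50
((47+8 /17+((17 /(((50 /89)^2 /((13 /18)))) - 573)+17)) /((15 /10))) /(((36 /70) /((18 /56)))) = -195.68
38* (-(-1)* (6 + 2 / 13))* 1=3040 / 13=233.85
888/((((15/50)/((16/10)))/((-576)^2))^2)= 2780355669000192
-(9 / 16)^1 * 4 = -9 / 4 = -2.25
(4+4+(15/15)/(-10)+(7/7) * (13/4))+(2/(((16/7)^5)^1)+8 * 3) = 92227651/2621440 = 35.18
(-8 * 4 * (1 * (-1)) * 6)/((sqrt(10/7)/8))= 1285.11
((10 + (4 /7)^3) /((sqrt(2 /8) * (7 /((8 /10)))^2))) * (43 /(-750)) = -2403872 /157565625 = -0.02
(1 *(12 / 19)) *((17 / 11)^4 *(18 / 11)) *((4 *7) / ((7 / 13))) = 938107872 / 3059969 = 306.57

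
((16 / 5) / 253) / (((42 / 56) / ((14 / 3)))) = 896 / 11385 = 0.08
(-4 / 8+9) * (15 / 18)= 85 / 12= 7.08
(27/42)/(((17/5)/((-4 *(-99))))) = 74.87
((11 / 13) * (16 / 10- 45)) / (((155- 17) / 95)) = -45353 / 1794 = -25.28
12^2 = 144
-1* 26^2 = -676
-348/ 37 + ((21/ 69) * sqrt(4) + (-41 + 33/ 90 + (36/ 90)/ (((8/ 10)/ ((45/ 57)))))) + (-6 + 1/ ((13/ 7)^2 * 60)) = -9022447607/ 163953660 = -55.03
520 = 520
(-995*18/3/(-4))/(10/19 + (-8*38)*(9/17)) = -964155/103628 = -9.30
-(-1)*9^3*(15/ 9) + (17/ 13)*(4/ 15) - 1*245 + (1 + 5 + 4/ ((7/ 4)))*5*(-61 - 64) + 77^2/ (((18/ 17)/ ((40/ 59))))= -99511348/ 241605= -411.88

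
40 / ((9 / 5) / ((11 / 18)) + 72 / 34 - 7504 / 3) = -56100 / 3501019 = -0.02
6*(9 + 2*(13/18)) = 188/3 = 62.67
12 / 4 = 3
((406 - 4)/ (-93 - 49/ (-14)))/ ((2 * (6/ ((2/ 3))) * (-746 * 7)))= 67/ 1402107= 0.00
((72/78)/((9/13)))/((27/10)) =40/81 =0.49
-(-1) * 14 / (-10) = -7 / 5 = -1.40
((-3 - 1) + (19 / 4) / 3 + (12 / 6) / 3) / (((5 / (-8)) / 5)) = 14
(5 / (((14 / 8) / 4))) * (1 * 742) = 8480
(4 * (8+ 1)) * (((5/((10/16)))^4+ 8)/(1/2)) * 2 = 590976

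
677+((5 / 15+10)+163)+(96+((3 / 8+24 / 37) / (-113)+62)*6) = 66140693 / 50172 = 1318.28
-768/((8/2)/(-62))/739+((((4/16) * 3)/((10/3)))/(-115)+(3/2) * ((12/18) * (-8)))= 27556549/3399400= 8.11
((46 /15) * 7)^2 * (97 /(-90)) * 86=-432465964 /10125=-42712.69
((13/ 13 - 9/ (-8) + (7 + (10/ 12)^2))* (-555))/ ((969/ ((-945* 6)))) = 41200425/ 1292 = 31888.87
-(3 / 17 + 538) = -9149 / 17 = -538.18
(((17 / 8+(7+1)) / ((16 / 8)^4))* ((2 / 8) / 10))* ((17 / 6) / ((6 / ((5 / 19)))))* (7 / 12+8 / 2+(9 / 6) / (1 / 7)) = 0.03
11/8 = 1.38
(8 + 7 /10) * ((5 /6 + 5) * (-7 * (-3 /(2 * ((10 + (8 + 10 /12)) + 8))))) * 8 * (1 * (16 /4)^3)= 233856 /23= 10167.65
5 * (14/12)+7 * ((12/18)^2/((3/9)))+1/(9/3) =31/2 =15.50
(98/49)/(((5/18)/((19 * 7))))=4788/5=957.60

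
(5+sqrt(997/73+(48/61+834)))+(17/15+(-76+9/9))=-1033/15+sqrt(16823981719)/4453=-39.74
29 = 29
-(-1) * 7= 7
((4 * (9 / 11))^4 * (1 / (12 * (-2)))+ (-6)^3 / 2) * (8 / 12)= -1100808 / 14641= -75.19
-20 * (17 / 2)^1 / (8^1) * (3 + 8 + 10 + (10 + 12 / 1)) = -3655 / 4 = -913.75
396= 396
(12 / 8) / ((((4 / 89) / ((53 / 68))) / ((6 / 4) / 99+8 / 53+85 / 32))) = 14058529 / 191488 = 73.42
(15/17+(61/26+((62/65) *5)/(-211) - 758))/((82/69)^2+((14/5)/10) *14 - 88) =8378599073175/917653500764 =9.13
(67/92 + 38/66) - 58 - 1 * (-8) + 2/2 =-144805/3036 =-47.70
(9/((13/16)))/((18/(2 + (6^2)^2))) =10384/13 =798.77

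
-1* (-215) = 215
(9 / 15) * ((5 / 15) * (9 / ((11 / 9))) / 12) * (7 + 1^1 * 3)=27 / 22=1.23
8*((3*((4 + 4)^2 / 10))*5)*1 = 768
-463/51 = -9.08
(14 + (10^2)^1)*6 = 684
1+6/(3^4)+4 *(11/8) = 6.57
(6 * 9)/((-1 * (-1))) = 54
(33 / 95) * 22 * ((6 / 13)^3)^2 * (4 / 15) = 45163008 / 2292734275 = 0.02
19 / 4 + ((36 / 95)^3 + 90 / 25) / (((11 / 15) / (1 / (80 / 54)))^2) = 26047323283 / 3319756000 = 7.85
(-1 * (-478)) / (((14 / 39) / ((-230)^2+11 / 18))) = 2958519577 / 42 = 70440942.31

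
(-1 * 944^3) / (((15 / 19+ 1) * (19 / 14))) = -5888626688 / 17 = -346389805.18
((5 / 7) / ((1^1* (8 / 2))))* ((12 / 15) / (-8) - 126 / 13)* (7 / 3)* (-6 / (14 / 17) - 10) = 70.53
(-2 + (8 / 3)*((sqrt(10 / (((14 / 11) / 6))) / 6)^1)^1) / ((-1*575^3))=2 / 190109375 - 4*sqrt(2310) / 11976890625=-0.00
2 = 2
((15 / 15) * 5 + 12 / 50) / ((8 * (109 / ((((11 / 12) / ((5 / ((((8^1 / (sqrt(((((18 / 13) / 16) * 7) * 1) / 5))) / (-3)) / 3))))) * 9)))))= -1441 * sqrt(910) / 1716750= -0.03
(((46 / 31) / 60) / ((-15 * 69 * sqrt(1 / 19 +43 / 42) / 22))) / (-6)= 11 * sqrt(685482) / 107847450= 0.00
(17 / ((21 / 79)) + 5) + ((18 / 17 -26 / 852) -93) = -1166941 / 50694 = -23.02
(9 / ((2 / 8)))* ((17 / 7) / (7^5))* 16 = 9792 / 117649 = 0.08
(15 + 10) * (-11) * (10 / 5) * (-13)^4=-15708550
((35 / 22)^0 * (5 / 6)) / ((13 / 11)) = 55 / 78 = 0.71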